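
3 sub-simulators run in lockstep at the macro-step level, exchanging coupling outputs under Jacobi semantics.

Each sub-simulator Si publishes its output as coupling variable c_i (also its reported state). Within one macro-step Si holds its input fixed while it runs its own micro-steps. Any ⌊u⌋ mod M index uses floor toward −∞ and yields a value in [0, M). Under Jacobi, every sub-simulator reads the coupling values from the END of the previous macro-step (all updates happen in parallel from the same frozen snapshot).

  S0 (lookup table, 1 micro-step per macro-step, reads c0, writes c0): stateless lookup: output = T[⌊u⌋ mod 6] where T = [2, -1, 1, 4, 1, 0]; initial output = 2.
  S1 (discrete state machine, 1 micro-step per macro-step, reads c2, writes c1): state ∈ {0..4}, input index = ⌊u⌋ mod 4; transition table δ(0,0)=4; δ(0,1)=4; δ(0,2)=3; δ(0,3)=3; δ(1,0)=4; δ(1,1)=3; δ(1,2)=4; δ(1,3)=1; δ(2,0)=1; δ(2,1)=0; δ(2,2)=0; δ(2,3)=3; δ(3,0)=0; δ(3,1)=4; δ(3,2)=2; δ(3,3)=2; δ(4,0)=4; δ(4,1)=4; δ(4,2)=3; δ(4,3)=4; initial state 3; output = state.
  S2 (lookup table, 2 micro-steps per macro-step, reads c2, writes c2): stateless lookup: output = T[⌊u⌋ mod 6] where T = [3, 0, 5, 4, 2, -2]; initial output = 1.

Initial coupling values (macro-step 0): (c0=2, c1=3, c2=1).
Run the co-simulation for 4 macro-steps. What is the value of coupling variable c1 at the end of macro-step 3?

macro 1: S0 reads c0=2 → after 1×micro: 1; S1 reads c2=1 → after 1×micro: 4; S2 reads c2=1 → after 2×micro: 0 ⇒ (c0=1, c1=4, c2=0)
macro 2: S0 reads c0=1 → after 1×micro: -1; S1 reads c2=0 → after 1×micro: 4; S2 reads c2=0 → after 2×micro: 3 ⇒ (c0=-1, c1=4, c2=3)
macro 3: S0 reads c0=-1 → after 1×micro: 0; S1 reads c2=3 → after 1×micro: 4; S2 reads c2=3 → after 2×micro: 4 ⇒ (c0=0, c1=4, c2=4)
macro 4: S0 reads c0=0 → after 1×micro: 2; S1 reads c2=4 → after 1×micro: 4; S2 reads c2=4 → after 2×micro: 2 ⇒ (c0=2, c1=4, c2=2)

c1 at macro-step 3 = 4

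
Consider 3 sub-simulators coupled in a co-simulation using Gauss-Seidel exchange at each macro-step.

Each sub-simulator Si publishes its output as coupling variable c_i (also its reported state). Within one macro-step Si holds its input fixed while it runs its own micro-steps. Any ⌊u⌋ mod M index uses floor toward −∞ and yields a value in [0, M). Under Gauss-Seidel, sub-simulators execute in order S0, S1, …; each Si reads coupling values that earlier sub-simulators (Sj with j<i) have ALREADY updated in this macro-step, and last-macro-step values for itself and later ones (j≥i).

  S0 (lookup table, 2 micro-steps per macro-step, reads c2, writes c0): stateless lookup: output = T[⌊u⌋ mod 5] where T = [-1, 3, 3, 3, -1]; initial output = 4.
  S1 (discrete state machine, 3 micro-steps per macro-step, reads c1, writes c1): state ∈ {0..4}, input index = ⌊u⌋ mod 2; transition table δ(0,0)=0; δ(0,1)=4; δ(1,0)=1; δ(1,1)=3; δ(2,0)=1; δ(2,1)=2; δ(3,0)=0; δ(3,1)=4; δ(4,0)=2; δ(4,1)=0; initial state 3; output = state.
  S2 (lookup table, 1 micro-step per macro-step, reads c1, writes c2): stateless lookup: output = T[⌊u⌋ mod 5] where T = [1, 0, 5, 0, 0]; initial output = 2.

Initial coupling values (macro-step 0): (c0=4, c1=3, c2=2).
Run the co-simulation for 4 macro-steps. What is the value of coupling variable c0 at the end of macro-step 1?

c0 at macro-step 1 = 3

macro 1: S0 reads c2=2 → after 2×micro: 3; S1 reads c1=3 → after 3×micro: 4; S2 reads c1=4 → after 1×micro: 0 ⇒ (c0=3, c1=4, c2=0)
macro 2: S0 reads c2=0 → after 2×micro: -1; S1 reads c1=4 → after 3×micro: 1; S2 reads c1=1 → after 1×micro: 0 ⇒ (c0=-1, c1=1, c2=0)
macro 3: S0 reads c2=0 → after 2×micro: -1; S1 reads c1=1 → after 3×micro: 0; S2 reads c1=0 → after 1×micro: 1 ⇒ (c0=-1, c1=0, c2=1)
macro 4: S0 reads c2=1 → after 2×micro: 3; S1 reads c1=0 → after 3×micro: 0; S2 reads c1=0 → after 1×micro: 1 ⇒ (c0=3, c1=0, c2=1)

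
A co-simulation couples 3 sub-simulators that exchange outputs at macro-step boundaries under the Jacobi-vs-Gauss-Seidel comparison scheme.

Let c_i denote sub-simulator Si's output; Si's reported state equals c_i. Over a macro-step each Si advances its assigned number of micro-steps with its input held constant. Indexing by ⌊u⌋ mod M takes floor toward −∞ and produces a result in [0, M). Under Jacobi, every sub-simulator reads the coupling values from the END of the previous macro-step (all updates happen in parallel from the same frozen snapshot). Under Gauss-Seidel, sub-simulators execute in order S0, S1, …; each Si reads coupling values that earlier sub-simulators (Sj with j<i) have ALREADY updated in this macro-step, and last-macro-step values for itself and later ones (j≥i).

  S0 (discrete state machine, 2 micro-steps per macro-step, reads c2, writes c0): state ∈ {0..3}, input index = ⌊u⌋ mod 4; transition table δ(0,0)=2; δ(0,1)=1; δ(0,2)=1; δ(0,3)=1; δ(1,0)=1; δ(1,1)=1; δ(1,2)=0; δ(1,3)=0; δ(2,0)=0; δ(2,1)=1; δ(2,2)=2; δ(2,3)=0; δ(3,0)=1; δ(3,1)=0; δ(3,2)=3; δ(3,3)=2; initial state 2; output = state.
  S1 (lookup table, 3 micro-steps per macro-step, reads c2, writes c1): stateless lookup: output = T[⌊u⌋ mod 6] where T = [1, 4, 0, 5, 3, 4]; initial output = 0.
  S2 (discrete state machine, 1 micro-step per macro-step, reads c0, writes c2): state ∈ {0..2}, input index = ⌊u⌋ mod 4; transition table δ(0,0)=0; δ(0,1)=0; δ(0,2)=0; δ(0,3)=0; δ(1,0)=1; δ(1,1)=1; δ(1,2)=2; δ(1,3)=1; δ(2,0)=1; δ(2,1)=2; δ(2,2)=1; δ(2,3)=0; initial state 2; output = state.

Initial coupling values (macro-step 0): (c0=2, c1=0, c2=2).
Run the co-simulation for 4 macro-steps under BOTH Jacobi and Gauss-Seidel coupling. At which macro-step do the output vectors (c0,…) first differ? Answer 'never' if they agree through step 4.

[Jacobi] macro 1: S0 reads c2=2 → after 2×micro: 2; S1 reads c2=2 → after 3×micro: 0; S2 reads c0=2 → after 1×micro: 1 ⇒ (c0=2, c1=0, c2=1)
[Jacobi] macro 2: S0 reads c2=1 → after 2×micro: 1; S1 reads c2=1 → after 3×micro: 4; S2 reads c0=2 → after 1×micro: 2 ⇒ (c0=1, c1=4, c2=2)
[Jacobi] macro 3: S0 reads c2=2 → after 2×micro: 1; S1 reads c2=2 → after 3×micro: 0; S2 reads c0=1 → after 1×micro: 2 ⇒ (c0=1, c1=0, c2=2)
[Jacobi] macro 4: S0 reads c2=2 → after 2×micro: 1; S1 reads c2=2 → after 3×micro: 0; S2 reads c0=1 → after 1×micro: 2 ⇒ (c0=1, c1=0, c2=2)
[Gauss-Seidel] macro 1: S0 reads c2=2 → after 2×micro: 2; S1 reads c2=2 → after 3×micro: 0; S2 reads c0=2 → after 1×micro: 1 ⇒ (c0=2, c1=0, c2=1)
[Gauss-Seidel] macro 2: S0 reads c2=1 → after 2×micro: 1; S1 reads c2=1 → after 3×micro: 4; S2 reads c0=1 → after 1×micro: 1 ⇒ (c0=1, c1=4, c2=1)
[Gauss-Seidel] macro 3: S0 reads c2=1 → after 2×micro: 1; S1 reads c2=1 → after 3×micro: 4; S2 reads c0=1 → after 1×micro: 1 ⇒ (c0=1, c1=4, c2=1)
[Gauss-Seidel] macro 4: S0 reads c2=1 → after 2×micro: 1; S1 reads c2=1 → after 3×micro: 4; S2 reads c0=1 → after 1×micro: 1 ⇒ (c0=1, c1=4, c2=1)

first divergence at macro-step: 2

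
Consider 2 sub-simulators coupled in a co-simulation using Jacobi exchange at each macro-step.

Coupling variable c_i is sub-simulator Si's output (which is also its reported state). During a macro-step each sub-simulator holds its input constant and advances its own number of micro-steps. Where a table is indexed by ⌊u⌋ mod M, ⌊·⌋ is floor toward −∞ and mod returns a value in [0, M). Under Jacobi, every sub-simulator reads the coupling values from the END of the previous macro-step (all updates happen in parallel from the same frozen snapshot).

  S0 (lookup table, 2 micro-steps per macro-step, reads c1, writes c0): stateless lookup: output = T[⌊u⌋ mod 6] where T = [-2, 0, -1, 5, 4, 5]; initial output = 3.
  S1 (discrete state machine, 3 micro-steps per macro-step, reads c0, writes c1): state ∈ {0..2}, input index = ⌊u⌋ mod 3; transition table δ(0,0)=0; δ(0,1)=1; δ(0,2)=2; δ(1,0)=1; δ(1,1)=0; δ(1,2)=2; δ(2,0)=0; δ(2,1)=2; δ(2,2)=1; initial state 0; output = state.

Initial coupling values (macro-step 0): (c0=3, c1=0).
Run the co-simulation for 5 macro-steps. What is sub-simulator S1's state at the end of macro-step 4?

macro 1: S0 reads c1=0 → after 2×micro: -2; S1 reads c0=3 → after 3×micro: 0 ⇒ (c0=-2, c1=0)
macro 2: S0 reads c1=0 → after 2×micro: -2; S1 reads c0=-2 → after 3×micro: 1 ⇒ (c0=-2, c1=1)
macro 3: S0 reads c1=1 → after 2×micro: 0; S1 reads c0=-2 → after 3×micro: 0 ⇒ (c0=0, c1=0)
macro 4: S0 reads c1=0 → after 2×micro: -2; S1 reads c0=0 → after 3×micro: 0 ⇒ (c0=-2, c1=0)
macro 5: S0 reads c1=0 → after 2×micro: -2; S1 reads c0=-2 → after 3×micro: 1 ⇒ (c0=-2, c1=1)

S1 state at macro-step 4 = 0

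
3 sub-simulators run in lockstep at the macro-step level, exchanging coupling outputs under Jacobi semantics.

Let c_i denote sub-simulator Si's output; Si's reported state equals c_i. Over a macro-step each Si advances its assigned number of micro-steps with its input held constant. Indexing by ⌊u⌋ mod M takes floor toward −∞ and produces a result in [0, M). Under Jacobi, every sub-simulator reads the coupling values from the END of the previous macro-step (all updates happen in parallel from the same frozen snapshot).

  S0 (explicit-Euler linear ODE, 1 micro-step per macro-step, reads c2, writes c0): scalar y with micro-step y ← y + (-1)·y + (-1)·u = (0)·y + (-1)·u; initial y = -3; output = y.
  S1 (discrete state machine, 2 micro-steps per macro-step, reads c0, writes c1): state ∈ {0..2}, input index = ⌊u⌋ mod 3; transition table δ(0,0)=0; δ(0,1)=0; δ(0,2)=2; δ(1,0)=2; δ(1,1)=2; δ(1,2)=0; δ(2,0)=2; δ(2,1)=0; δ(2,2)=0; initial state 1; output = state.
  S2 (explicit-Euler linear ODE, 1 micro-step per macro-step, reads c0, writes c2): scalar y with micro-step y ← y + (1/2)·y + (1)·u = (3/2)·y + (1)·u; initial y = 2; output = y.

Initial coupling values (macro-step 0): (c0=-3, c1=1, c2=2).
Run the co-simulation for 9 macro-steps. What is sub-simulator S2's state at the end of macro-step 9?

macro 1: S0 reads c2=2 → after 1×micro: -2; S1 reads c0=-3 → after 2×micro: 2; S2 reads c0=-3 → after 1×micro: 0 ⇒ (c0=-2, c1=2, c2=0)
macro 2: S0 reads c2=0 → after 1×micro: 0; S1 reads c0=-2 → after 2×micro: 0; S2 reads c0=-2 → after 1×micro: -2 ⇒ (c0=0, c1=0, c2=-2)
macro 3: S0 reads c2=-2 → after 1×micro: 2; S1 reads c0=0 → after 2×micro: 0; S2 reads c0=0 → after 1×micro: -3 ⇒ (c0=2, c1=0, c2=-3)
macro 4: S0 reads c2=-3 → after 1×micro: 3; S1 reads c0=2 → after 2×micro: 0; S2 reads c0=2 → after 1×micro: -5/2 ⇒ (c0=3, c1=0, c2=-5/2)
macro 5: S0 reads c2=-5/2 → after 1×micro: 5/2; S1 reads c0=3 → after 2×micro: 0; S2 reads c0=3 → after 1×micro: -3/4 ⇒ (c0=5/2, c1=0, c2=-3/4)
macro 6: S0 reads c2=-3/4 → after 1×micro: 3/4; S1 reads c0=5/2 → after 2×micro: 0; S2 reads c0=5/2 → after 1×micro: 11/8 ⇒ (c0=3/4, c1=0, c2=11/8)
macro 7: S0 reads c2=11/8 → after 1×micro: -11/8; S1 reads c0=3/4 → after 2×micro: 0; S2 reads c0=3/4 → after 1×micro: 45/16 ⇒ (c0=-11/8, c1=0, c2=45/16)
macro 8: S0 reads c2=45/16 → after 1×micro: -45/16; S1 reads c0=-11/8 → after 2×micro: 0; S2 reads c0=-11/8 → after 1×micro: 91/32 ⇒ (c0=-45/16, c1=0, c2=91/32)
macro 9: S0 reads c2=91/32 → after 1×micro: -91/32; S1 reads c0=-45/16 → after 2×micro: 0; S2 reads c0=-45/16 → after 1×micro: 93/64 ⇒ (c0=-91/32, c1=0, c2=93/64)

S2 state at macro-step 9 = 93/64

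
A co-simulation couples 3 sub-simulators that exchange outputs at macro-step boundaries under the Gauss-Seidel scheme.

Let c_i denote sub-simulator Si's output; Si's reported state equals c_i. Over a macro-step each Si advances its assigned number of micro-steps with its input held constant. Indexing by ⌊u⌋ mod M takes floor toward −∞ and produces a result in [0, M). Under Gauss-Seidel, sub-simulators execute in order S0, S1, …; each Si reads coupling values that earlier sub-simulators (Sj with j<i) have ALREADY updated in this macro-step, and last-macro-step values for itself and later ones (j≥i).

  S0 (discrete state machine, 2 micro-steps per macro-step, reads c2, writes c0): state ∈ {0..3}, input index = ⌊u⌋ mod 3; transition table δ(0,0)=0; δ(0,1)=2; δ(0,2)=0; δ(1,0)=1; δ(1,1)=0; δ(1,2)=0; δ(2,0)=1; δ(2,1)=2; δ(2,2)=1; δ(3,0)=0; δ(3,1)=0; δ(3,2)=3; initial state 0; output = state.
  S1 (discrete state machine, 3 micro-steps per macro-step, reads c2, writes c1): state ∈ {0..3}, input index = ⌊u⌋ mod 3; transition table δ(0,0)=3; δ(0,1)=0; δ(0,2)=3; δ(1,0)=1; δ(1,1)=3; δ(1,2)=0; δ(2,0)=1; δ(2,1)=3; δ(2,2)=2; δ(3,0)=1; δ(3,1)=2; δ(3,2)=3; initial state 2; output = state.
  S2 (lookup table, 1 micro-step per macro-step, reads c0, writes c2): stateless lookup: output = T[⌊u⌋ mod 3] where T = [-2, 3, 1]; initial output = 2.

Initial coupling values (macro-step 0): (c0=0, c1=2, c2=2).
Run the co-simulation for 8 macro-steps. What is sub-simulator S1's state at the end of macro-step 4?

S1 state at macro-step 4 = 3

macro 1: S0 reads c2=2 → after 2×micro: 0; S1 reads c2=2 → after 3×micro: 2; S2 reads c0=0 → after 1×micro: -2 ⇒ (c0=0, c1=2, c2=-2)
macro 2: S0 reads c2=-2 → after 2×micro: 2; S1 reads c2=-2 → after 3×micro: 3; S2 reads c0=2 → after 1×micro: 1 ⇒ (c0=2, c1=3, c2=1)
macro 3: S0 reads c2=1 → after 2×micro: 2; S1 reads c2=1 → after 3×micro: 2; S2 reads c0=2 → after 1×micro: 1 ⇒ (c0=2, c1=2, c2=1)
macro 4: S0 reads c2=1 → after 2×micro: 2; S1 reads c2=1 → after 3×micro: 3; S2 reads c0=2 → after 1×micro: 1 ⇒ (c0=2, c1=3, c2=1)
macro 5: S0 reads c2=1 → after 2×micro: 2; S1 reads c2=1 → after 3×micro: 2; S2 reads c0=2 → after 1×micro: 1 ⇒ (c0=2, c1=2, c2=1)
macro 6: S0 reads c2=1 → after 2×micro: 2; S1 reads c2=1 → after 3×micro: 3; S2 reads c0=2 → after 1×micro: 1 ⇒ (c0=2, c1=3, c2=1)
macro 7: S0 reads c2=1 → after 2×micro: 2; S1 reads c2=1 → after 3×micro: 2; S2 reads c0=2 → after 1×micro: 1 ⇒ (c0=2, c1=2, c2=1)
macro 8: S0 reads c2=1 → after 2×micro: 2; S1 reads c2=1 → after 3×micro: 3; S2 reads c0=2 → after 1×micro: 1 ⇒ (c0=2, c1=3, c2=1)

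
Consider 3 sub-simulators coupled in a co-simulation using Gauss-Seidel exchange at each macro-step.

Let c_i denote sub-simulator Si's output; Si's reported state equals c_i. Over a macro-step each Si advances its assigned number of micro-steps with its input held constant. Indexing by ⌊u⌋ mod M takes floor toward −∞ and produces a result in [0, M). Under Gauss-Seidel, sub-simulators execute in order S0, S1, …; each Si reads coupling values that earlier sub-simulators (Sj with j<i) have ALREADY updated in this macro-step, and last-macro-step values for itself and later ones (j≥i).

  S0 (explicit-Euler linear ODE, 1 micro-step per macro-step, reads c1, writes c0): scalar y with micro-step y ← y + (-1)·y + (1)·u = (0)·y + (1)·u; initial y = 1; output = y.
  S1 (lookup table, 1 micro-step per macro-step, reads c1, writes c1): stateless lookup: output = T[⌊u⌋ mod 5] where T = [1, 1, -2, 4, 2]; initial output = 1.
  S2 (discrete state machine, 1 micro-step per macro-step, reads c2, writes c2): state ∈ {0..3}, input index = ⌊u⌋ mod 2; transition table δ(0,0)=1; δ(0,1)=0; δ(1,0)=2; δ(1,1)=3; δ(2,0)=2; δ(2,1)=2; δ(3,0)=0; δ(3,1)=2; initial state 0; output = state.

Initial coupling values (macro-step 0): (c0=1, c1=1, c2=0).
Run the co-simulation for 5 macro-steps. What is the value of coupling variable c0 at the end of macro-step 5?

macro 1: S0 reads c1=1 → after 1×micro: 1; S1 reads c1=1 → after 1×micro: 1; S2 reads c2=0 → after 1×micro: 1 ⇒ (c0=1, c1=1, c2=1)
macro 2: S0 reads c1=1 → after 1×micro: 1; S1 reads c1=1 → after 1×micro: 1; S2 reads c2=1 → after 1×micro: 3 ⇒ (c0=1, c1=1, c2=3)
macro 3: S0 reads c1=1 → after 1×micro: 1; S1 reads c1=1 → after 1×micro: 1; S2 reads c2=3 → after 1×micro: 2 ⇒ (c0=1, c1=1, c2=2)
macro 4: S0 reads c1=1 → after 1×micro: 1; S1 reads c1=1 → after 1×micro: 1; S2 reads c2=2 → after 1×micro: 2 ⇒ (c0=1, c1=1, c2=2)
macro 5: S0 reads c1=1 → after 1×micro: 1; S1 reads c1=1 → after 1×micro: 1; S2 reads c2=2 → after 1×micro: 2 ⇒ (c0=1, c1=1, c2=2)

c0 at macro-step 5 = 1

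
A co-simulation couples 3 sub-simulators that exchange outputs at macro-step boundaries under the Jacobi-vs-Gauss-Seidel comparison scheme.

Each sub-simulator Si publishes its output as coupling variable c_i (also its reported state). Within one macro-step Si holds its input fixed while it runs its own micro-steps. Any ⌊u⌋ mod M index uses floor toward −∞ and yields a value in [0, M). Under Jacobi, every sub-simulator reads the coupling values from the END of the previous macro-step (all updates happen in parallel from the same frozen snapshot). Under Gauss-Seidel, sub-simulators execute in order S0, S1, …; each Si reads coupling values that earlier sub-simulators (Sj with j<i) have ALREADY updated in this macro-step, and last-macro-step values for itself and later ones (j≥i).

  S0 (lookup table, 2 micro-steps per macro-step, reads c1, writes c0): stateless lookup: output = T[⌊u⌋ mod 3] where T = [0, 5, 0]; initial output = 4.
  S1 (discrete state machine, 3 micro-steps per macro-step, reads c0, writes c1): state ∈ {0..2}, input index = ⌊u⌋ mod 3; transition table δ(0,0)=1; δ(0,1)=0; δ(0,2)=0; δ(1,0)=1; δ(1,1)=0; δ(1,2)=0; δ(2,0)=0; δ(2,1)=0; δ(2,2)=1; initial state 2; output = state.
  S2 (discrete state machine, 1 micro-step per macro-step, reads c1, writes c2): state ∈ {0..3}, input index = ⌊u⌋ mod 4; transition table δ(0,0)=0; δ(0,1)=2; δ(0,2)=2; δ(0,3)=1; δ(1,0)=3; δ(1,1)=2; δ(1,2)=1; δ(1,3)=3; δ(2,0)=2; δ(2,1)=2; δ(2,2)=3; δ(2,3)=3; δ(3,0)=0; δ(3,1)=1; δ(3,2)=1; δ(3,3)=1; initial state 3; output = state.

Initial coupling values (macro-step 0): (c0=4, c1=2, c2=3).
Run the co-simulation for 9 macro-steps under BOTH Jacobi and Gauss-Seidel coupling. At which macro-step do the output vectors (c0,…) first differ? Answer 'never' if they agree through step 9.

[Jacobi] macro 1: S0 reads c1=2 → after 2×micro: 0; S1 reads c0=4 → after 3×micro: 0; S2 reads c1=2 → after 1×micro: 1 ⇒ (c0=0, c1=0, c2=1)
[Jacobi] macro 2: S0 reads c1=0 → after 2×micro: 0; S1 reads c0=0 → after 3×micro: 1; S2 reads c1=0 → after 1×micro: 3 ⇒ (c0=0, c1=1, c2=3)
[Jacobi] macro 3: S0 reads c1=1 → after 2×micro: 5; S1 reads c0=0 → after 3×micro: 1; S2 reads c1=1 → after 1×micro: 1 ⇒ (c0=5, c1=1, c2=1)
[Jacobi] macro 4: S0 reads c1=1 → after 2×micro: 5; S1 reads c0=5 → after 3×micro: 0; S2 reads c1=1 → after 1×micro: 2 ⇒ (c0=5, c1=0, c2=2)
[Jacobi] macro 5: S0 reads c1=0 → after 2×micro: 0; S1 reads c0=5 → after 3×micro: 0; S2 reads c1=0 → after 1×micro: 2 ⇒ (c0=0, c1=0, c2=2)
[Jacobi] macro 6: S0 reads c1=0 → after 2×micro: 0; S1 reads c0=0 → after 3×micro: 1; S2 reads c1=0 → after 1×micro: 2 ⇒ (c0=0, c1=1, c2=2)
[Jacobi] macro 7: S0 reads c1=1 → after 2×micro: 5; S1 reads c0=0 → after 3×micro: 1; S2 reads c1=1 → after 1×micro: 2 ⇒ (c0=5, c1=1, c2=2)
[Jacobi] macro 8: S0 reads c1=1 → after 2×micro: 5; S1 reads c0=5 → after 3×micro: 0; S2 reads c1=1 → after 1×micro: 2 ⇒ (c0=5, c1=0, c2=2)
[Jacobi] macro 9: S0 reads c1=0 → after 2×micro: 0; S1 reads c0=5 → after 3×micro: 0; S2 reads c1=0 → after 1×micro: 2 ⇒ (c0=0, c1=0, c2=2)
[Gauss-Seidel] macro 1: S0 reads c1=2 → after 2×micro: 0; S1 reads c0=0 → after 3×micro: 1; S2 reads c1=1 → after 1×micro: 1 ⇒ (c0=0, c1=1, c2=1)
[Gauss-Seidel] macro 2: S0 reads c1=1 → after 2×micro: 5; S1 reads c0=5 → after 3×micro: 0; S2 reads c1=0 → after 1×micro: 3 ⇒ (c0=5, c1=0, c2=3)
[Gauss-Seidel] macro 3: S0 reads c1=0 → after 2×micro: 0; S1 reads c0=0 → after 3×micro: 1; S2 reads c1=1 → after 1×micro: 1 ⇒ (c0=0, c1=1, c2=1)
[Gauss-Seidel] macro 4: S0 reads c1=1 → after 2×micro: 5; S1 reads c0=5 → after 3×micro: 0; S2 reads c1=0 → after 1×micro: 3 ⇒ (c0=5, c1=0, c2=3)
[Gauss-Seidel] macro 5: S0 reads c1=0 → after 2×micro: 0; S1 reads c0=0 → after 3×micro: 1; S2 reads c1=1 → after 1×micro: 1 ⇒ (c0=0, c1=1, c2=1)
[Gauss-Seidel] macro 6: S0 reads c1=1 → after 2×micro: 5; S1 reads c0=5 → after 3×micro: 0; S2 reads c1=0 → after 1×micro: 3 ⇒ (c0=5, c1=0, c2=3)
[Gauss-Seidel] macro 7: S0 reads c1=0 → after 2×micro: 0; S1 reads c0=0 → after 3×micro: 1; S2 reads c1=1 → after 1×micro: 1 ⇒ (c0=0, c1=1, c2=1)
[Gauss-Seidel] macro 8: S0 reads c1=1 → after 2×micro: 5; S1 reads c0=5 → after 3×micro: 0; S2 reads c1=0 → after 1×micro: 3 ⇒ (c0=5, c1=0, c2=3)
[Gauss-Seidel] macro 9: S0 reads c1=0 → after 2×micro: 0; S1 reads c0=0 → after 3×micro: 1; S2 reads c1=1 → after 1×micro: 1 ⇒ (c0=0, c1=1, c2=1)

first divergence at macro-step: 1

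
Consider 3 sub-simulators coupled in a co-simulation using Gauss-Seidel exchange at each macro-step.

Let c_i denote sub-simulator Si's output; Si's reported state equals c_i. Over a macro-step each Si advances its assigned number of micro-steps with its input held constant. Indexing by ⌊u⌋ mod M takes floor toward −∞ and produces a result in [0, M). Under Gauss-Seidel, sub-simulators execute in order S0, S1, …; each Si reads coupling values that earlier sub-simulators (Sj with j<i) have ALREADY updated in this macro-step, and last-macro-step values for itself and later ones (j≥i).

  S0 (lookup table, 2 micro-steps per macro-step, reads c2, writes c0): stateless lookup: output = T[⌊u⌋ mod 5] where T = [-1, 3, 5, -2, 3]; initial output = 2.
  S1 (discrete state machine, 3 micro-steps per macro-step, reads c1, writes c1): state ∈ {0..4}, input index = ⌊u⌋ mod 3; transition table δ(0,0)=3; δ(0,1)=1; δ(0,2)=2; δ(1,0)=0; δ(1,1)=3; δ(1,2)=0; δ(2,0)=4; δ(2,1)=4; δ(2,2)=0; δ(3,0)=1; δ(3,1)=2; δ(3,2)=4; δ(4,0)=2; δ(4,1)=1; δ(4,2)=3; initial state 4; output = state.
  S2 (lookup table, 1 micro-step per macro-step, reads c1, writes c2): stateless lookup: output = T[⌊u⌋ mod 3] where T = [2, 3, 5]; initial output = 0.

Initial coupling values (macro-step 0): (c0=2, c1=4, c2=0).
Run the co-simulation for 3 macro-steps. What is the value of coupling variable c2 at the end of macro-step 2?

c2 at macro-step 2 = 2

macro 1: S0 reads c2=0 → after 2×micro: -1; S1 reads c1=4 → after 3×micro: 2; S2 reads c1=2 → after 1×micro: 5 ⇒ (c0=-1, c1=2, c2=5)
macro 2: S0 reads c2=5 → after 2×micro: -1; S1 reads c1=2 → after 3×micro: 0; S2 reads c1=0 → after 1×micro: 2 ⇒ (c0=-1, c1=0, c2=2)
macro 3: S0 reads c2=2 → after 2×micro: 5; S1 reads c1=0 → after 3×micro: 0; S2 reads c1=0 → after 1×micro: 2 ⇒ (c0=5, c1=0, c2=2)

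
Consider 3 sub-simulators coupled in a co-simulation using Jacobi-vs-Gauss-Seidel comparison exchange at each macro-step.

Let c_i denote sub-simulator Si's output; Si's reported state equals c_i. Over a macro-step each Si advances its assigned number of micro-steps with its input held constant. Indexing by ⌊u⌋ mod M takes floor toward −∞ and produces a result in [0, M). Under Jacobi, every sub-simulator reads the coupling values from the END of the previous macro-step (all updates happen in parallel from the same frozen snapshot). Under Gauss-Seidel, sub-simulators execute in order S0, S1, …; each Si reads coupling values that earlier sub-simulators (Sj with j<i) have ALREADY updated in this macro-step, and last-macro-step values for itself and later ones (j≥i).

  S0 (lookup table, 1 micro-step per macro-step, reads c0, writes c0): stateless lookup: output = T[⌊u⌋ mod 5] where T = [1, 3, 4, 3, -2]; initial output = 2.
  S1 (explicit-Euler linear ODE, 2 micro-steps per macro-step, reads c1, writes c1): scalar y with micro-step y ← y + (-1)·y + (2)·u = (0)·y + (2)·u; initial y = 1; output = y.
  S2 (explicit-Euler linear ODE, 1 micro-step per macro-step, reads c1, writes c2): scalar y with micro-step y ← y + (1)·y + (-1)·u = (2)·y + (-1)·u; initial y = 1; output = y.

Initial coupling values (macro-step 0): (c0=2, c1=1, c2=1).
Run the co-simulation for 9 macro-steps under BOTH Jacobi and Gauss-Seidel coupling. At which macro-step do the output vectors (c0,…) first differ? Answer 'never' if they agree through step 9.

first divergence at macro-step: 1

[Jacobi] macro 1: S0 reads c0=2 → after 1×micro: 4; S1 reads c1=1 → after 2×micro: 2; S2 reads c1=1 → after 1×micro: 1 ⇒ (c0=4, c1=2, c2=1)
[Jacobi] macro 2: S0 reads c0=4 → after 1×micro: -2; S1 reads c1=2 → after 2×micro: 4; S2 reads c1=2 → after 1×micro: 0 ⇒ (c0=-2, c1=4, c2=0)
[Jacobi] macro 3: S0 reads c0=-2 → after 1×micro: 3; S1 reads c1=4 → after 2×micro: 8; S2 reads c1=4 → after 1×micro: -4 ⇒ (c0=3, c1=8, c2=-4)
[Jacobi] macro 4: S0 reads c0=3 → after 1×micro: 3; S1 reads c1=8 → after 2×micro: 16; S2 reads c1=8 → after 1×micro: -16 ⇒ (c0=3, c1=16, c2=-16)
[Jacobi] macro 5: S0 reads c0=3 → after 1×micro: 3; S1 reads c1=16 → after 2×micro: 32; S2 reads c1=16 → after 1×micro: -48 ⇒ (c0=3, c1=32, c2=-48)
[Jacobi] macro 6: S0 reads c0=3 → after 1×micro: 3; S1 reads c1=32 → after 2×micro: 64; S2 reads c1=32 → after 1×micro: -128 ⇒ (c0=3, c1=64, c2=-128)
[Jacobi] macro 7: S0 reads c0=3 → after 1×micro: 3; S1 reads c1=64 → after 2×micro: 128; S2 reads c1=64 → after 1×micro: -320 ⇒ (c0=3, c1=128, c2=-320)
[Jacobi] macro 8: S0 reads c0=3 → after 1×micro: 3; S1 reads c1=128 → after 2×micro: 256; S2 reads c1=128 → after 1×micro: -768 ⇒ (c0=3, c1=256, c2=-768)
[Jacobi] macro 9: S0 reads c0=3 → after 1×micro: 3; S1 reads c1=256 → after 2×micro: 512; S2 reads c1=256 → after 1×micro: -1792 ⇒ (c0=3, c1=512, c2=-1792)
[Gauss-Seidel] macro 1: S0 reads c0=2 → after 1×micro: 4; S1 reads c1=1 → after 2×micro: 2; S2 reads c1=2 → after 1×micro: 0 ⇒ (c0=4, c1=2, c2=0)
[Gauss-Seidel] macro 2: S0 reads c0=4 → after 1×micro: -2; S1 reads c1=2 → after 2×micro: 4; S2 reads c1=4 → after 1×micro: -4 ⇒ (c0=-2, c1=4, c2=-4)
[Gauss-Seidel] macro 3: S0 reads c0=-2 → after 1×micro: 3; S1 reads c1=4 → after 2×micro: 8; S2 reads c1=8 → after 1×micro: -16 ⇒ (c0=3, c1=8, c2=-16)
[Gauss-Seidel] macro 4: S0 reads c0=3 → after 1×micro: 3; S1 reads c1=8 → after 2×micro: 16; S2 reads c1=16 → after 1×micro: -48 ⇒ (c0=3, c1=16, c2=-48)
[Gauss-Seidel] macro 5: S0 reads c0=3 → after 1×micro: 3; S1 reads c1=16 → after 2×micro: 32; S2 reads c1=32 → after 1×micro: -128 ⇒ (c0=3, c1=32, c2=-128)
[Gauss-Seidel] macro 6: S0 reads c0=3 → after 1×micro: 3; S1 reads c1=32 → after 2×micro: 64; S2 reads c1=64 → after 1×micro: -320 ⇒ (c0=3, c1=64, c2=-320)
[Gauss-Seidel] macro 7: S0 reads c0=3 → after 1×micro: 3; S1 reads c1=64 → after 2×micro: 128; S2 reads c1=128 → after 1×micro: -768 ⇒ (c0=3, c1=128, c2=-768)
[Gauss-Seidel] macro 8: S0 reads c0=3 → after 1×micro: 3; S1 reads c1=128 → after 2×micro: 256; S2 reads c1=256 → after 1×micro: -1792 ⇒ (c0=3, c1=256, c2=-1792)
[Gauss-Seidel] macro 9: S0 reads c0=3 → after 1×micro: 3; S1 reads c1=256 → after 2×micro: 512; S2 reads c1=512 → after 1×micro: -4096 ⇒ (c0=3, c1=512, c2=-4096)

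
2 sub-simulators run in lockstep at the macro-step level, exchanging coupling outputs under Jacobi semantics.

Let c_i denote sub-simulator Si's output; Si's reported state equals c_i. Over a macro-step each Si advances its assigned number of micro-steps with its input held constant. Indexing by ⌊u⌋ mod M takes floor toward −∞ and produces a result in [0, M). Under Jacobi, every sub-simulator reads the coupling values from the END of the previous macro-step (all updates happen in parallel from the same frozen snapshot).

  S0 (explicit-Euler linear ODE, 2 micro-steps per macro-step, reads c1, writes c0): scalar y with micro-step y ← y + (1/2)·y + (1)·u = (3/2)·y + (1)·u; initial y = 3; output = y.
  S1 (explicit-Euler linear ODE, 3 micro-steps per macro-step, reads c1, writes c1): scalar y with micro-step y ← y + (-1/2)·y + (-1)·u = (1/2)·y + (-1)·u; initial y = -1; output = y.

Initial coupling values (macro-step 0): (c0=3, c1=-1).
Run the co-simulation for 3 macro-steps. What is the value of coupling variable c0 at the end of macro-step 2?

macro 1: S0 reads c1=-1 → after 2×micro: 17/4; S1 reads c1=-1 → after 3×micro: 13/8 ⇒ (c0=17/4, c1=13/8)
macro 2: S0 reads c1=13/8 → after 2×micro: 109/8; S1 reads c1=13/8 → after 3×micro: -169/64 ⇒ (c0=109/8, c1=-169/64)
macro 3: S0 reads c1=-169/64 → after 2×micro: 3079/128; S1 reads c1=-169/64 → after 3×micro: 2197/512 ⇒ (c0=3079/128, c1=2197/512)

c0 at macro-step 2 = 109/8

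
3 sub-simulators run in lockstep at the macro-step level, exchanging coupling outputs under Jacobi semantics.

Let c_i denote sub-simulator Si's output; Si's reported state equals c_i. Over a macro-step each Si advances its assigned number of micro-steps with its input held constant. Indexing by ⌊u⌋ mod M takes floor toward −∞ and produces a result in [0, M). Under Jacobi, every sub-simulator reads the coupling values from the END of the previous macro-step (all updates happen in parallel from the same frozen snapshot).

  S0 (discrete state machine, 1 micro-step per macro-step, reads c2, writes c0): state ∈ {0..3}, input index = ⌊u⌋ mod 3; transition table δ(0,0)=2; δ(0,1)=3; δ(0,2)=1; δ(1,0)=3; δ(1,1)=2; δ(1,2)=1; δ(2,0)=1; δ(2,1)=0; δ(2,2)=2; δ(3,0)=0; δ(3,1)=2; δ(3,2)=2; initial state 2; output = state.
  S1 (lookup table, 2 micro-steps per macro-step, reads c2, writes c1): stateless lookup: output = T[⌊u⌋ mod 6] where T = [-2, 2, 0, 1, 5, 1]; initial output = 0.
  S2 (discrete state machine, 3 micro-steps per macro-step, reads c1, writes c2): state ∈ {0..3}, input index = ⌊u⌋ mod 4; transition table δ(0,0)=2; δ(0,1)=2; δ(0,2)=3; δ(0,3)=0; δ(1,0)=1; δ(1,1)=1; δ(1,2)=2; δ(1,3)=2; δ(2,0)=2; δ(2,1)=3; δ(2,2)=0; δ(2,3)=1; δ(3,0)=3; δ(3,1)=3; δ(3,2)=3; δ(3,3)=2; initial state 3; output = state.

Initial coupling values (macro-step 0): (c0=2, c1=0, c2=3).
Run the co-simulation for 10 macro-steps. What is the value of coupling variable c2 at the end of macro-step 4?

macro 1: S0 reads c2=3 → after 1×micro: 1; S1 reads c2=3 → after 2×micro: 1; S2 reads c1=0 → after 3×micro: 3 ⇒ (c0=1, c1=1, c2=3)
macro 2: S0 reads c2=3 → after 1×micro: 3; S1 reads c2=3 → after 2×micro: 1; S2 reads c1=1 → after 3×micro: 3 ⇒ (c0=3, c1=1, c2=3)
macro 3: S0 reads c2=3 → after 1×micro: 0; S1 reads c2=3 → after 2×micro: 1; S2 reads c1=1 → after 3×micro: 3 ⇒ (c0=0, c1=1, c2=3)
macro 4: S0 reads c2=3 → after 1×micro: 2; S1 reads c2=3 → after 2×micro: 1; S2 reads c1=1 → after 3×micro: 3 ⇒ (c0=2, c1=1, c2=3)
macro 5: S0 reads c2=3 → after 1×micro: 1; S1 reads c2=3 → after 2×micro: 1; S2 reads c1=1 → after 3×micro: 3 ⇒ (c0=1, c1=1, c2=3)
macro 6: S0 reads c2=3 → after 1×micro: 3; S1 reads c2=3 → after 2×micro: 1; S2 reads c1=1 → after 3×micro: 3 ⇒ (c0=3, c1=1, c2=3)
macro 7: S0 reads c2=3 → after 1×micro: 0; S1 reads c2=3 → after 2×micro: 1; S2 reads c1=1 → after 3×micro: 3 ⇒ (c0=0, c1=1, c2=3)
macro 8: S0 reads c2=3 → after 1×micro: 2; S1 reads c2=3 → after 2×micro: 1; S2 reads c1=1 → after 3×micro: 3 ⇒ (c0=2, c1=1, c2=3)
macro 9: S0 reads c2=3 → after 1×micro: 1; S1 reads c2=3 → after 2×micro: 1; S2 reads c1=1 → after 3×micro: 3 ⇒ (c0=1, c1=1, c2=3)
macro 10: S0 reads c2=3 → after 1×micro: 3; S1 reads c2=3 → after 2×micro: 1; S2 reads c1=1 → after 3×micro: 3 ⇒ (c0=3, c1=1, c2=3)

c2 at macro-step 4 = 3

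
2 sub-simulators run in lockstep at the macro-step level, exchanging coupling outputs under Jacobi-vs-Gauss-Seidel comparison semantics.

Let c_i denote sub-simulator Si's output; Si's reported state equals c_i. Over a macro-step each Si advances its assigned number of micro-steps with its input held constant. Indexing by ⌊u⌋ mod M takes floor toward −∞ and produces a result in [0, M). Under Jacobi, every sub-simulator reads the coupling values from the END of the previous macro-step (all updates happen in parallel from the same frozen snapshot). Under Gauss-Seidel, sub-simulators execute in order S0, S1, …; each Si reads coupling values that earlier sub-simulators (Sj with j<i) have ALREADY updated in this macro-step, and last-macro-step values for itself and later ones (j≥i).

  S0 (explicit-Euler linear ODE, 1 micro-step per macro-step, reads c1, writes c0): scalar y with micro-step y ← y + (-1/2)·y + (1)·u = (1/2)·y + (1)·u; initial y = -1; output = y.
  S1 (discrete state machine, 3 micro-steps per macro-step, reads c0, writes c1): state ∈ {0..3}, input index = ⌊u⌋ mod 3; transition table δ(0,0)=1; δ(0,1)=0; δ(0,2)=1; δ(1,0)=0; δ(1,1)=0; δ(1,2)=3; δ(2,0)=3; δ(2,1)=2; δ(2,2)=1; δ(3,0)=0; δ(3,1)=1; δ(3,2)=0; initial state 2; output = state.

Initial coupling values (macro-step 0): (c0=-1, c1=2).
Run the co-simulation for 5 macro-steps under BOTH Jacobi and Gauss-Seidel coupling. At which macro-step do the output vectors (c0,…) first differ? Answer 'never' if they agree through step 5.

first divergence at macro-step: 1

[Jacobi] macro 1: S0 reads c1=2 → after 1×micro: 3/2; S1 reads c0=-1 → after 3×micro: 0 ⇒ (c0=3/2, c1=0)
[Jacobi] macro 2: S0 reads c1=0 → after 1×micro: 3/4; S1 reads c0=3/2 → after 3×micro: 0 ⇒ (c0=3/4, c1=0)
[Jacobi] macro 3: S0 reads c1=0 → after 1×micro: 3/8; S1 reads c0=3/4 → after 3×micro: 1 ⇒ (c0=3/8, c1=1)
[Jacobi] macro 4: S0 reads c1=1 → after 1×micro: 19/16; S1 reads c0=3/8 → after 3×micro: 0 ⇒ (c0=19/16, c1=0)
[Jacobi] macro 5: S0 reads c1=0 → after 1×micro: 19/32; S1 reads c0=19/16 → after 3×micro: 0 ⇒ (c0=19/32, c1=0)
[Gauss-Seidel] macro 1: S0 reads c1=2 → after 1×micro: 3/2; S1 reads c0=3/2 → after 3×micro: 2 ⇒ (c0=3/2, c1=2)
[Gauss-Seidel] macro 2: S0 reads c1=2 → after 1×micro: 11/4; S1 reads c0=11/4 → after 3×micro: 0 ⇒ (c0=11/4, c1=0)
[Gauss-Seidel] macro 3: S0 reads c1=0 → after 1×micro: 11/8; S1 reads c0=11/8 → after 3×micro: 0 ⇒ (c0=11/8, c1=0)
[Gauss-Seidel] macro 4: S0 reads c1=0 → after 1×micro: 11/16; S1 reads c0=11/16 → after 3×micro: 1 ⇒ (c0=11/16, c1=1)
[Gauss-Seidel] macro 5: S0 reads c1=1 → after 1×micro: 43/32; S1 reads c0=43/32 → after 3×micro: 0 ⇒ (c0=43/32, c1=0)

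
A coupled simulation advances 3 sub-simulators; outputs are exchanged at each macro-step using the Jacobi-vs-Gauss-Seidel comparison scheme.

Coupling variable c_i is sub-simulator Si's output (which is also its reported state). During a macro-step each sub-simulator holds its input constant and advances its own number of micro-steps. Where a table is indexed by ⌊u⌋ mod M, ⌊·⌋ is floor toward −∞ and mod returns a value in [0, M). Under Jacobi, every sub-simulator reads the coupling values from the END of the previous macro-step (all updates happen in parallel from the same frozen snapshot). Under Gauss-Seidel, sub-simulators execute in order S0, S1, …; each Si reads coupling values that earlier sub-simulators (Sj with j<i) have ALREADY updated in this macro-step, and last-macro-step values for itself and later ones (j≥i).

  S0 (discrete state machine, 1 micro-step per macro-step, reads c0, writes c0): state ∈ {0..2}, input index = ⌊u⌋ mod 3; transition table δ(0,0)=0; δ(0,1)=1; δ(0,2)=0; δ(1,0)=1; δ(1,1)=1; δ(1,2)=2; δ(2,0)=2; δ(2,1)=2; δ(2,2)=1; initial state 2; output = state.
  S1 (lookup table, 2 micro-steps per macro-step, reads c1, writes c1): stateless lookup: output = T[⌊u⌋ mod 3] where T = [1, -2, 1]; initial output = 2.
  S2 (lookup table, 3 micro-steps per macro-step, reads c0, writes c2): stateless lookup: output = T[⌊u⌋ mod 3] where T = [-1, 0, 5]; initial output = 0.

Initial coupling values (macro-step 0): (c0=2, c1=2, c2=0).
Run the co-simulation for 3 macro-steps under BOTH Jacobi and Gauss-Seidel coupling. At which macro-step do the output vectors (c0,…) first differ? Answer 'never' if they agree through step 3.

first divergence at macro-step: 1

[Jacobi] macro 1: S0 reads c0=2 → after 1×micro: 1; S1 reads c1=2 → after 2×micro: 1; S2 reads c0=2 → after 3×micro: 5 ⇒ (c0=1, c1=1, c2=5)
[Jacobi] macro 2: S0 reads c0=1 → after 1×micro: 1; S1 reads c1=1 → after 2×micro: -2; S2 reads c0=1 → after 3×micro: 0 ⇒ (c0=1, c1=-2, c2=0)
[Jacobi] macro 3: S0 reads c0=1 → after 1×micro: 1; S1 reads c1=-2 → after 2×micro: -2; S2 reads c0=1 → after 3×micro: 0 ⇒ (c0=1, c1=-2, c2=0)
[Gauss-Seidel] macro 1: S0 reads c0=2 → after 1×micro: 1; S1 reads c1=2 → after 2×micro: 1; S2 reads c0=1 → after 3×micro: 0 ⇒ (c0=1, c1=1, c2=0)
[Gauss-Seidel] macro 2: S0 reads c0=1 → after 1×micro: 1; S1 reads c1=1 → after 2×micro: -2; S2 reads c0=1 → after 3×micro: 0 ⇒ (c0=1, c1=-2, c2=0)
[Gauss-Seidel] macro 3: S0 reads c0=1 → after 1×micro: 1; S1 reads c1=-2 → after 2×micro: -2; S2 reads c0=1 → after 3×micro: 0 ⇒ (c0=1, c1=-2, c2=0)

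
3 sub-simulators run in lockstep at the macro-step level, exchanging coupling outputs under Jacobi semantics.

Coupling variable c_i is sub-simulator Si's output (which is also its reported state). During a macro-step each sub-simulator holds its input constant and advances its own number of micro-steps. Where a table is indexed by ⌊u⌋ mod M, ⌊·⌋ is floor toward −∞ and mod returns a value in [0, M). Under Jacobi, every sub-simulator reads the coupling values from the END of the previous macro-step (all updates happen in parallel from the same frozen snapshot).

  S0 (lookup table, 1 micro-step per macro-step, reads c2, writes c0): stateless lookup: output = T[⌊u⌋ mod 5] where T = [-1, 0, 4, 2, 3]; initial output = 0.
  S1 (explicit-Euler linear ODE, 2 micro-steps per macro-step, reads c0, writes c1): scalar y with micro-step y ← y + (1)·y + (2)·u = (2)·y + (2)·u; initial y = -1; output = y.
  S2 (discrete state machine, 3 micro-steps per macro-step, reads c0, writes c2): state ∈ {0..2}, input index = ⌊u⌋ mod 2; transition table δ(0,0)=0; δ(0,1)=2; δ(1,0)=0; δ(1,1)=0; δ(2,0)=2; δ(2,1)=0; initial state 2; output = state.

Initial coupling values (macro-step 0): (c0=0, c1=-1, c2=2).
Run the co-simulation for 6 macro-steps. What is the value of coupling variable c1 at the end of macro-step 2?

macro 1: S0 reads c2=2 → after 1×micro: 4; S1 reads c0=0 → after 2×micro: -4; S2 reads c0=0 → after 3×micro: 2 ⇒ (c0=4, c1=-4, c2=2)
macro 2: S0 reads c2=2 → after 1×micro: 4; S1 reads c0=4 → after 2×micro: 8; S2 reads c0=4 → after 3×micro: 2 ⇒ (c0=4, c1=8, c2=2)
macro 3: S0 reads c2=2 → after 1×micro: 4; S1 reads c0=4 → after 2×micro: 56; S2 reads c0=4 → after 3×micro: 2 ⇒ (c0=4, c1=56, c2=2)
macro 4: S0 reads c2=2 → after 1×micro: 4; S1 reads c0=4 → after 2×micro: 248; S2 reads c0=4 → after 3×micro: 2 ⇒ (c0=4, c1=248, c2=2)
macro 5: S0 reads c2=2 → after 1×micro: 4; S1 reads c0=4 → after 2×micro: 1016; S2 reads c0=4 → after 3×micro: 2 ⇒ (c0=4, c1=1016, c2=2)
macro 6: S0 reads c2=2 → after 1×micro: 4; S1 reads c0=4 → after 2×micro: 4088; S2 reads c0=4 → after 3×micro: 2 ⇒ (c0=4, c1=4088, c2=2)

c1 at macro-step 2 = 8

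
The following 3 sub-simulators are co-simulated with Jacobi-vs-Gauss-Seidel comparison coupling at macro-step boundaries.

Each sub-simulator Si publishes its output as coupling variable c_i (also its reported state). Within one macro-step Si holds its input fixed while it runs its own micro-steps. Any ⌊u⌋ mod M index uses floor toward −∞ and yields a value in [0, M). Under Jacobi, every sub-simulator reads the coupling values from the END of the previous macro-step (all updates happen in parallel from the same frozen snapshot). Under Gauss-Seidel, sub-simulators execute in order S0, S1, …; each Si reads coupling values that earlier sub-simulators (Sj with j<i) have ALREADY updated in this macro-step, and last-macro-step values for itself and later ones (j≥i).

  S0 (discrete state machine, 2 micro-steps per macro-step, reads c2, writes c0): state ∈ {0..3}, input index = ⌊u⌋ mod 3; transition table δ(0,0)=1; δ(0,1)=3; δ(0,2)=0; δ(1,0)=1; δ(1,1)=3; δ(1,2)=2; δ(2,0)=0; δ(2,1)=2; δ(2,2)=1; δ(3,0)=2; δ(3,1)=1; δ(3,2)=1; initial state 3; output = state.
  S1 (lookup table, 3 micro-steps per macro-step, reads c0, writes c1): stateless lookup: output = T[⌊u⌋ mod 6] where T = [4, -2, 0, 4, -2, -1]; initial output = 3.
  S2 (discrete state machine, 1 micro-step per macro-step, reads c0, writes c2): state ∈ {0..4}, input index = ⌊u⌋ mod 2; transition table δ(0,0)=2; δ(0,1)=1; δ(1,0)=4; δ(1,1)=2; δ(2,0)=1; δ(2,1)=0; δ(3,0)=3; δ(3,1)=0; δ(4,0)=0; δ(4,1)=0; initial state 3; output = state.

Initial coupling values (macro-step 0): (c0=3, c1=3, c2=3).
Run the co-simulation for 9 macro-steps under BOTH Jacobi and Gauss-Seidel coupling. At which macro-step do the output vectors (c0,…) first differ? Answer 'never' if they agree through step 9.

[Jacobi] macro 1: S0 reads c2=3 → after 2×micro: 0; S1 reads c0=3 → after 3×micro: 4; S2 reads c0=3 → after 1×micro: 0 ⇒ (c0=0, c1=4, c2=0)
[Jacobi] macro 2: S0 reads c2=0 → after 2×micro: 1; S1 reads c0=0 → after 3×micro: 4; S2 reads c0=0 → after 1×micro: 2 ⇒ (c0=1, c1=4, c2=2)
[Jacobi] macro 3: S0 reads c2=2 → after 2×micro: 1; S1 reads c0=1 → after 3×micro: -2; S2 reads c0=1 → after 1×micro: 0 ⇒ (c0=1, c1=-2, c2=0)
[Jacobi] macro 4: S0 reads c2=0 → after 2×micro: 1; S1 reads c0=1 → after 3×micro: -2; S2 reads c0=1 → after 1×micro: 1 ⇒ (c0=1, c1=-2, c2=1)
[Jacobi] macro 5: S0 reads c2=1 → after 2×micro: 1; S1 reads c0=1 → after 3×micro: -2; S2 reads c0=1 → after 1×micro: 2 ⇒ (c0=1, c1=-2, c2=2)
[Jacobi] macro 6: S0 reads c2=2 → after 2×micro: 1; S1 reads c0=1 → after 3×micro: -2; S2 reads c0=1 → after 1×micro: 0 ⇒ (c0=1, c1=-2, c2=0)
[Jacobi] macro 7: S0 reads c2=0 → after 2×micro: 1; S1 reads c0=1 → after 3×micro: -2; S2 reads c0=1 → after 1×micro: 1 ⇒ (c0=1, c1=-2, c2=1)
[Jacobi] macro 8: S0 reads c2=1 → after 2×micro: 1; S1 reads c0=1 → after 3×micro: -2; S2 reads c0=1 → after 1×micro: 2 ⇒ (c0=1, c1=-2, c2=2)
[Jacobi] macro 9: S0 reads c2=2 → after 2×micro: 1; S1 reads c0=1 → after 3×micro: -2; S2 reads c0=1 → after 1×micro: 0 ⇒ (c0=1, c1=-2, c2=0)
[Gauss-Seidel] macro 1: S0 reads c2=3 → after 2×micro: 0; S1 reads c0=0 → after 3×micro: 4; S2 reads c0=0 → after 1×micro: 3 ⇒ (c0=0, c1=4, c2=3)
[Gauss-Seidel] macro 2: S0 reads c2=3 → after 2×micro: 1; S1 reads c0=1 → after 3×micro: -2; S2 reads c0=1 → after 1×micro: 0 ⇒ (c0=1, c1=-2, c2=0)
[Gauss-Seidel] macro 3: S0 reads c2=0 → after 2×micro: 1; S1 reads c0=1 → after 3×micro: -2; S2 reads c0=1 → after 1×micro: 1 ⇒ (c0=1, c1=-2, c2=1)
[Gauss-Seidel] macro 4: S0 reads c2=1 → after 2×micro: 1; S1 reads c0=1 → after 3×micro: -2; S2 reads c0=1 → after 1×micro: 2 ⇒ (c0=1, c1=-2, c2=2)
[Gauss-Seidel] macro 5: S0 reads c2=2 → after 2×micro: 1; S1 reads c0=1 → after 3×micro: -2; S2 reads c0=1 → after 1×micro: 0 ⇒ (c0=1, c1=-2, c2=0)
[Gauss-Seidel] macro 6: S0 reads c2=0 → after 2×micro: 1; S1 reads c0=1 → after 3×micro: -2; S2 reads c0=1 → after 1×micro: 1 ⇒ (c0=1, c1=-2, c2=1)
[Gauss-Seidel] macro 7: S0 reads c2=1 → after 2×micro: 1; S1 reads c0=1 → after 3×micro: -2; S2 reads c0=1 → after 1×micro: 2 ⇒ (c0=1, c1=-2, c2=2)
[Gauss-Seidel] macro 8: S0 reads c2=2 → after 2×micro: 1; S1 reads c0=1 → after 3×micro: -2; S2 reads c0=1 → after 1×micro: 0 ⇒ (c0=1, c1=-2, c2=0)
[Gauss-Seidel] macro 9: S0 reads c2=0 → after 2×micro: 1; S1 reads c0=1 → after 3×micro: -2; S2 reads c0=1 → after 1×micro: 1 ⇒ (c0=1, c1=-2, c2=1)

first divergence at macro-step: 1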